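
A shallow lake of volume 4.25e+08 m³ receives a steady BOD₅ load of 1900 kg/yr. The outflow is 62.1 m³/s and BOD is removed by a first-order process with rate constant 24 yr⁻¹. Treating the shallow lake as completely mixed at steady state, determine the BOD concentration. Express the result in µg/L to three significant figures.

Outflow Q = 62.1 m³/s × 3.156e+07 s/yr = 1.96e+09 m³/yr.
Steady-state CSTR mass balance: W = Q·C + k·V·C, so C = W/(Q + kV).
Q + kV = 1.96e+09 + 24·4.25e+08 = 1.216e+10 m³/yr.
C = 1900/1.216e+10 = 1.563e-07 kg/m³ = 0.0001563 mg/L = 0.1563 µg/L.

0.156 µg/L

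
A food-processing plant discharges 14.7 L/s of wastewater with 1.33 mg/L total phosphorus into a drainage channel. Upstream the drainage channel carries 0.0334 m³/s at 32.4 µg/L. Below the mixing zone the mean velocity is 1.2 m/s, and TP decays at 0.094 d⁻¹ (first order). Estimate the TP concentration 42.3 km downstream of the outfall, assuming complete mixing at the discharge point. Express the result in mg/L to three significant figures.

14.7 L/s = 0.0147 m³/s.
32.4 µg/L = 0.0324 mg/L.
After complete mixing, C₀ = (0.0147·1.33 + 0.0334·0.0324) / 0.0481 = 0.429 mg/L.
Travel time t = 4.23e+04 m / 1.2 m/s = 3.525e+04 s = 0.408 d.
C = 0.429·exp(−0.094·0.408) = 0.429·0.9624 = 0.4128 mg/L.

0.413 mg/L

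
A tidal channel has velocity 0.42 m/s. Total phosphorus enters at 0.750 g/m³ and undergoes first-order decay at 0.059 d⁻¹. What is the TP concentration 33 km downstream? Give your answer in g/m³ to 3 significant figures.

Travel time t = 33 km / 0.42 m/s = 3.3e+04/0.42 = 7.857e+04 s = 0.9094 d.
First-order decay: C = 0.750·exp(−0.059·0.9094) = 0.750·0.9478 = 0.7108 g/m³.

0.711 g/m³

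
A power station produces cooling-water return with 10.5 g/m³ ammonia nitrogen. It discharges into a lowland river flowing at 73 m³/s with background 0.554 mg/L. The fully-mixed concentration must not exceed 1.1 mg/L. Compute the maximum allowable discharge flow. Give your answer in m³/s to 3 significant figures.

4.24 m³/s

Mass balance at complete mixing: C_std·(Q_w + Q_r) = Q_w·C_e + Q_r·C_b.
Rearranging, Q_w = Q_r·(C_std − C_b)/(C_e − C_std) = 73·(1.1 − 0.554) / (10.5 − 1.1) = 4.24 m³/s.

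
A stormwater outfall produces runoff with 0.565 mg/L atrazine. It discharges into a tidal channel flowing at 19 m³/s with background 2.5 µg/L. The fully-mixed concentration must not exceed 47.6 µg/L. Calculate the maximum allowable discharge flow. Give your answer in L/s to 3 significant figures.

1660 L/s

2.5 µg/L = 0.0025 mg/L.
47.6 µg/L = 0.0476 mg/L.
Mass balance at complete mixing: C_std·(Q_w + Q_r) = Q_w·C_e + Q_r·C_b.
Rearranging, Q_w = Q_r·(C_std − C_b)/(C_e − C_std) = 19·(0.0476 − 0.0025) / (0.565 − 0.0476) = 1.656 m³/s.
= 1656 L/s.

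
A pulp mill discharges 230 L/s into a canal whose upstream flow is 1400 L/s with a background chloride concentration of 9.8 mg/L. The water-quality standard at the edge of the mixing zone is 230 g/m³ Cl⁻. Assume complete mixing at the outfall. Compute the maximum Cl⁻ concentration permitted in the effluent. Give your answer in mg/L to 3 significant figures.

230 L/s = 0.23 m³/s.
1400 L/s = 1.4 m³/s.
Mass balance: 230·1.63 = 0.23·Cₑ + 1.4·9.8.
Cₑ = (374.9 − 13.72) / 0.23 = 1570 mg/L.

1570 mg/L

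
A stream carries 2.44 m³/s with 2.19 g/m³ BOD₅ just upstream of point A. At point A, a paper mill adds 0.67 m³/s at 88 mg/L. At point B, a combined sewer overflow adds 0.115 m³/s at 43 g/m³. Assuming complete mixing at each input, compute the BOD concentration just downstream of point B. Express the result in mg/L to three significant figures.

21.5 mg/L

After input A: C = (2.44·2.19 + 0.67·88) / 3.11 = 20.68 mg/L.
After input B: C = (3.11·20.68 + 0.115·43) / 3.225 = 21.47 mg/L.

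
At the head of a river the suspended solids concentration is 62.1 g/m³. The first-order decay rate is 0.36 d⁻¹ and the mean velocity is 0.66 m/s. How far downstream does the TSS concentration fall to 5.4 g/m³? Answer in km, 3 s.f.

From C = C₀·e^(−kt), t = ln(C₀/C)/k = ln(62.1/5.4)/0.36 = 2.442/0.36 = 6.784 d.
Distance = v·t = 0.66 m/s × 5.862e+05 s = 3.869e+05 m = 386.9 km.

387 km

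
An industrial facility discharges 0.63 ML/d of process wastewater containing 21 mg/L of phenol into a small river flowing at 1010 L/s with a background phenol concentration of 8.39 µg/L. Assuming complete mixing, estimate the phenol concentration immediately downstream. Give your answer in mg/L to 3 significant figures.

0.63 ML/d = 0.007292 m³/s.
1010 L/s = 1.01 m³/s.
8.39 µg/L = 0.00839 mg/L.
Flow-weighted mixing gives C = (0.007292·21 + 1.01·0.00839) / (0.007292 + 1.01) = 0.1616/1.017 = 0.1589 mg/L.

0.159 mg/L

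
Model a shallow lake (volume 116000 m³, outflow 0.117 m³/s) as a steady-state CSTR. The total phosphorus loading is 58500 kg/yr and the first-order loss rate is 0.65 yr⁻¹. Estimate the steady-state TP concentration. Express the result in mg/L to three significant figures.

15.5 mg/L

Outflow Q = 0.117 m³/s × 3.156e+07 s/yr = 3.692e+06 m³/yr.
Steady-state CSTR mass balance: W = Q·C + k·V·C, so C = W/(Q + kV).
Q + kV = 3.692e+06 + 0.65·116000 = 3.768e+06 m³/yr.
C = 58500/3.768e+06 = 0.01553 kg/m³ = 15.53 mg/L.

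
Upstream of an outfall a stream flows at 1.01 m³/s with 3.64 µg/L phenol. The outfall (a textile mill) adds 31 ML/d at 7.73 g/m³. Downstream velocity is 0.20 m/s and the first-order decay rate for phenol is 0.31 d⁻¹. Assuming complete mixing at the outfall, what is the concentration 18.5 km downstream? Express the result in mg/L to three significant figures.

31 ML/d = 0.3588 m³/s.
3.64 µg/L = 0.00364 mg/L.
After complete mixing, C₀ = (0.3588·7.73 + 1.01·0.00364) / 1.369 = 2.029 mg/L.
Travel time t = 1.85e+04 m / 0.20 m/s = 9.25e+04 s = 1.071 d.
C = 2.029·exp(−0.31·1.071) = 2.029·0.7176 = 1.456 mg/L.

1.46 mg/L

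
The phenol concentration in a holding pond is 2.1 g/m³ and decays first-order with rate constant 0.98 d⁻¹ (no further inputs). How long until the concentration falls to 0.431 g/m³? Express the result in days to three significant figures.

t = ln(C₀/C)/k = ln(2.1/0.431)/0.98 = 1.584/0.98 = 1.616 d.

1.62 d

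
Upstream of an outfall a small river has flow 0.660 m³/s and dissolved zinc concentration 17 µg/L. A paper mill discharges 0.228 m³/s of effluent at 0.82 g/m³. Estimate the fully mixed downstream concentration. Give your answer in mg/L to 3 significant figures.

0.223 mg/L

17 µg/L = 0.017 mg/L.
Flow-weighted mixing gives C = (0.228·0.82 + 0.66·0.017) / (0.228 + 0.66) = 0.1982/0.888 = 0.2232 mg/L.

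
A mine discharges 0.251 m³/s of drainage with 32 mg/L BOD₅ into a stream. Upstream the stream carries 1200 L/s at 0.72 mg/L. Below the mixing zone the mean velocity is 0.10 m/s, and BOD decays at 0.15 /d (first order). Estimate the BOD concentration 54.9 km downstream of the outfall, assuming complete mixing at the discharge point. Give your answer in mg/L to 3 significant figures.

1200 L/s = 1.2 m³/s.
After complete mixing, C₀ = (0.251·32 + 1.2·0.72) / 1.451 = 6.131 mg/L.
Travel time t = 5.49e+04 m / 0.10 m/s = 5.49e+05 s = 6.354 d.
C = 6.131·exp(−0.15·6.354) = 6.131·0.3855 = 2.364 mg/L.

2.36 mg/L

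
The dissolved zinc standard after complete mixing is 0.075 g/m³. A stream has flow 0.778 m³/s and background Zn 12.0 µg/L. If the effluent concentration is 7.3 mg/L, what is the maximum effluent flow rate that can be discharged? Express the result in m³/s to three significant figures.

12.0 µg/L = 0.012 mg/L.
Mass balance at complete mixing: C_std·(Q_w + Q_r) = Q_w·C_e + Q_r·C_b.
Rearranging, Q_w = Q_r·(C_std − C_b)/(C_e − C_std) = 0.778·(0.075 − 0.012) / (7.3 − 0.075) = 0.006784 m³/s.

0.00678 m³/s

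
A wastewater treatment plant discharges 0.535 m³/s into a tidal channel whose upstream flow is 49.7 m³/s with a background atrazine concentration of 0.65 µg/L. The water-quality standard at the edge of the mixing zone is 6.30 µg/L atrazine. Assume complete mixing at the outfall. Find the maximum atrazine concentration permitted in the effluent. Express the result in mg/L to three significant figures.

0.65 µg/L = 0.00065 mg/L.
6.30 µg/L = 0.0063 mg/L.
Mass balance: 0.0063·50.23 = 0.535·Cₑ + 49.7·0.00065.
Cₑ = (0.3165 − 0.03231) / 0.535 = 0.5312 mg/L.

0.531 mg/L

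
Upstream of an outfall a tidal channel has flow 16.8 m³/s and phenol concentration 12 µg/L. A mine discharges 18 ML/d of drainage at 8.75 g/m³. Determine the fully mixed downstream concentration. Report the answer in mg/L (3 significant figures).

18 ML/d = 0.2083 m³/s.
12 µg/L = 0.012 mg/L.
By mass balance at complete mixing, C = (0.2083·8.75 + 16.8·0.012) / (0.2083 + 16.8) = 2.025/17.01 = 0.119 mg/L.

0.119 mg/L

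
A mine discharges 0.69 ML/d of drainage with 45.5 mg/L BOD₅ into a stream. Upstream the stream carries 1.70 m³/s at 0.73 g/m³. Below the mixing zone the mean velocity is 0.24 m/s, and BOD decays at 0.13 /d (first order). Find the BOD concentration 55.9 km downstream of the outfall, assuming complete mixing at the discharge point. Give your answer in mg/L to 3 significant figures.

0.69 ML/d = 0.007986 m³/s.
After complete mixing, C₀ = (0.007986·45.5 + 1.7·0.73) / 1.708 = 0.9393 mg/L.
Travel time t = 5.59e+04 m / 0.24 m/s = 2.329e+05 s = 2.696 d.
C = 0.9393·exp(−0.13·2.696) = 0.9393·0.7044 = 0.6616 mg/L.

0.662 mg/L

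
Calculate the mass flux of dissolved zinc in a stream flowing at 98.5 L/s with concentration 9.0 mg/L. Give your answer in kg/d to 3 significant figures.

98.5 L/s = 0.0985 m³/s.
Mass flux = Q·C = 0.0985 m³/s × 9 g/m³ = 0.8865 g/s.
= 0.8865 g/s × 86.4 = 76.59 kg/d.

76.6 kg/d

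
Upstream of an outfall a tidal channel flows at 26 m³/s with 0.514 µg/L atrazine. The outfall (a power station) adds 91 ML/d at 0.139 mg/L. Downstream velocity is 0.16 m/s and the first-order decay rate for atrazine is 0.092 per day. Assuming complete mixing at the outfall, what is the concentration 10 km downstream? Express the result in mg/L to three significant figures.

0.00553 mg/L

91 ML/d = 1.053 m³/s.
0.514 µg/L = 0.000514 mg/L.
After complete mixing, C₀ = (1.053·0.139 + 26·0.000514) / 27.05 = 0.005906 mg/L.
Travel time t = 1e+04 m / 0.16 m/s = 6.25e+04 s = 0.7234 d.
C = 0.005906·exp(−0.092·0.7234) = 0.005906·0.9356 = 0.005525 mg/L.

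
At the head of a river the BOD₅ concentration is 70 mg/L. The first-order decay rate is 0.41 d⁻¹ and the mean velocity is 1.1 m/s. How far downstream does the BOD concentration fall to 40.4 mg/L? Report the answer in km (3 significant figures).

127 km

From C = C₀·e^(−kt), t = ln(C₀/C)/k = ln(70/40.4)/0.41 = 0.5497/0.41 = 1.341 d.
Distance = v·t = 1.1 m/s × 1.158e+05 s = 1.274e+05 m = 127.4 km.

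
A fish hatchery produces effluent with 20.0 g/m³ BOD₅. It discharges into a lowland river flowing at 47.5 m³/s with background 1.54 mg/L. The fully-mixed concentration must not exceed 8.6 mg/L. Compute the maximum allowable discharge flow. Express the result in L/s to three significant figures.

Mass balance at complete mixing: C_std·(Q_w + Q_r) = Q_w·C_e + Q_r·C_b.
Rearranging, Q_w = Q_r·(C_std − C_b)/(C_e − C_std) = 47.5·(8.6 − 1.54) / (20 − 8.6) = 29.42 m³/s.
= 2.942e+04 L/s.

29400 L/s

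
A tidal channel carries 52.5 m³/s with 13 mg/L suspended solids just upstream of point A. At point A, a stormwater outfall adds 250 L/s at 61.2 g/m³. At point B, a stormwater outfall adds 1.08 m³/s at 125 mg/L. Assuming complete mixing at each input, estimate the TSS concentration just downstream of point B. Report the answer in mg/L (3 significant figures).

250 L/s = 0.25 m³/s.
After input A: C = (52.5·13 + 0.25·61.2) / 52.75 = 13.23 mg/L.
After input B: C = (52.75·13.23 + 1.08·125) / 53.83 = 15.47 mg/L.

15.5 mg/L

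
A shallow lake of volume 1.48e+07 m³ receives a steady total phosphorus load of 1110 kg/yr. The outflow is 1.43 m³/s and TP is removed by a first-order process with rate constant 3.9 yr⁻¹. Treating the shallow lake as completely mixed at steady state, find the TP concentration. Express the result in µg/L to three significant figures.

10.8 µg/L

Outflow Q = 1.43 m³/s × 3.156e+07 s/yr = 4.513e+07 m³/yr.
Steady-state CSTR mass balance: W = Q·C + k·V·C, so C = W/(Q + kV).
Q + kV = 4.513e+07 + 3.9·1.48e+07 = 1.028e+08 m³/yr.
C = 1110/1.028e+08 = 1.079e-05 kg/m³ = 0.01079 mg/L = 10.79 µg/L.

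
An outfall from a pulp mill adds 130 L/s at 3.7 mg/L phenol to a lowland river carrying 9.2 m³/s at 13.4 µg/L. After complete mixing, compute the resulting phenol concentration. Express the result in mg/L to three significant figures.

0.0648 mg/L

130 L/s = 0.13 m³/s.
13.4 µg/L = 0.0134 mg/L.
By mass balance at complete mixing, C = (0.13·3.7 + 9.2·0.0134) / (0.13 + 9.2) = 0.6043/9.33 = 0.06477 mg/L.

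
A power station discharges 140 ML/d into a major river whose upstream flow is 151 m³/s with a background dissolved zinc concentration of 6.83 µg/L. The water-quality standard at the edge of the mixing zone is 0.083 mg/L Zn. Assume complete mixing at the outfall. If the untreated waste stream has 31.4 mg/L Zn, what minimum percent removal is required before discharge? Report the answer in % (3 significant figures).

77.1 %

140 ML/d = 1.62 m³/s.
6.83 µg/L = 0.00683 mg/L.
Mass balance: 0.083·152.6 = 1.62·Cₑ + 151·0.00683.
Cₑ = (12.67 − 1.031) / 1.62 = 7.181 mg/L.
Required removal = 1 − 7.181/31.4 = 77.13 %.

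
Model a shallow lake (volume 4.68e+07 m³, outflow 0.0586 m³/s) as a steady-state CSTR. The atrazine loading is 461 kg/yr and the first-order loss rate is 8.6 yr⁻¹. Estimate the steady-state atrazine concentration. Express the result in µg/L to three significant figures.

1.14 µg/L

Outflow Q = 0.0586 m³/s × 3.156e+07 s/yr = 1.849e+06 m³/yr.
Steady-state CSTR mass balance: W = Q·C + k·V·C, so C = W/(Q + kV).
Q + kV = 1.849e+06 + 8.6·4.68e+07 = 4.043e+08 m³/yr.
C = 461/4.043e+08 = 1.14e-06 kg/m³ = 0.00114 mg/L = 1.14 µg/L.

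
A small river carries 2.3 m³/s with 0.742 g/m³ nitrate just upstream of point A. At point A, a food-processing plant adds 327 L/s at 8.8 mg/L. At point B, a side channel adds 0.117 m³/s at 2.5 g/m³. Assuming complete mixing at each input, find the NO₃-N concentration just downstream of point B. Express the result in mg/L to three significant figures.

1.78 mg/L

327 L/s = 0.327 m³/s.
After input A: C = (2.3·0.742 + 0.327·8.8) / 2.627 = 1.745 mg/L.
After input B: C = (2.627·1.745 + 0.117·2.5) / 2.744 = 1.777 mg/L.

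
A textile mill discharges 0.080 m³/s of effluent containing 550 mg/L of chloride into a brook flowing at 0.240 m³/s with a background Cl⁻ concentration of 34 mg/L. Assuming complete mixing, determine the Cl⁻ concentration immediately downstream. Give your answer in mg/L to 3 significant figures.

163 mg/L

Flow-weighted mixing gives C = (0.08·550 + 0.24·34) / (0.08 + 0.24) = 52.16/0.32 = 163 mg/L.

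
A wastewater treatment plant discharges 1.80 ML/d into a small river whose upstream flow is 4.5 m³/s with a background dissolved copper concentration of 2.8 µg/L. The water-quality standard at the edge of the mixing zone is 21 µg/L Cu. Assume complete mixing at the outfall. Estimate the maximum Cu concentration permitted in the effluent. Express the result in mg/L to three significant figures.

3.95 mg/L

1.80 ML/d = 0.02083 m³/s.
2.8 µg/L = 0.0028 mg/L.
21 µg/L = 0.021 mg/L.
Mass balance: 0.021·4.521 = 0.02083·Cₑ + 4.5·0.0028.
Cₑ = (0.09494 − 0.0126) / 0.02083 = 3.952 mg/L.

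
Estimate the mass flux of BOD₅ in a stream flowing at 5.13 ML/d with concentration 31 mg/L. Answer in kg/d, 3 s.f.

5.13 ML/d = 0.05937 m³/s.
Mass flux = Q·C = 0.05937 m³/s × 31 g/m³ = 1.841 g/s.
= 1.841 g/s × 86.4 = 159 kg/d.

159 kg/d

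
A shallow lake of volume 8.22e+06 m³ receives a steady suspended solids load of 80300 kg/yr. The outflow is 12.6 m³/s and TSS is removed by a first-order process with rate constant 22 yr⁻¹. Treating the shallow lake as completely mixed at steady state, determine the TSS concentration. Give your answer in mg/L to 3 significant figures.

Outflow Q = 12.6 m³/s × 3.156e+07 s/yr = 3.976e+08 m³/yr.
Steady-state CSTR mass balance: W = Q·C + k·V·C, so C = W/(Q + kV).
Q + kV = 3.976e+08 + 22·8.22e+06 = 5.785e+08 m³/yr.
C = 80300/5.785e+08 = 0.0001388 kg/m³ = 0.1388 mg/L.

0.139 mg/L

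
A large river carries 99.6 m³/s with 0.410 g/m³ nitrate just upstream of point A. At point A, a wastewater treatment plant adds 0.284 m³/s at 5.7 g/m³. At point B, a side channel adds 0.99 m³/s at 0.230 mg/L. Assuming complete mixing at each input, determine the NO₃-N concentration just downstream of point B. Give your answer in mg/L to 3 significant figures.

0.423 mg/L

After input A: C = (99.6·0.41 + 0.284·5.7) / 99.88 = 0.425 mg/L.
After input B: C = (99.88·0.425 + 0.99·0.23) / 100.9 = 0.4231 mg/L.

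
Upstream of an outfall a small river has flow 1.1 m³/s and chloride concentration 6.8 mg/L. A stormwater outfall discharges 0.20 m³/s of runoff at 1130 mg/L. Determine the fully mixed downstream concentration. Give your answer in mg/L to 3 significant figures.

180 mg/L

Conservation of mass across the mixing zone: C = (0.2·1130 + 1.1·6.8) / (0.2 + 1.1) = 233.5/1.3 = 179.6 mg/L.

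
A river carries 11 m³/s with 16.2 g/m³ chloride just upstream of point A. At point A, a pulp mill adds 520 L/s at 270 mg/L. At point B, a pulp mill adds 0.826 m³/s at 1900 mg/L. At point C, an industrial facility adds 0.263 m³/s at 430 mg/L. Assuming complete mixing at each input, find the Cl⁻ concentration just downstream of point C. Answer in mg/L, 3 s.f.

159 mg/L

520 L/s = 0.52 m³/s.
After input A: C = (11·16.2 + 0.52·270) / 11.52 = 27.66 mg/L.
After input B: C = (11.52·27.66 + 0.826·1900) / 12.35 = 152.9 mg/L.
After input C: C = (12.35·152.9 + 0.263·430) / 12.61 = 158.7 mg/L.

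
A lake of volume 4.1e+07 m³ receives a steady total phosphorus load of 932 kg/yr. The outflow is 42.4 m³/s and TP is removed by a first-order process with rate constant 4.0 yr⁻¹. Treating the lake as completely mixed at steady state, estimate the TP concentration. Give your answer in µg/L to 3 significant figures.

Outflow Q = 42.4 m³/s × 3.156e+07 s/yr = 1.338e+09 m³/yr.
Steady-state CSTR mass balance: W = Q·C + k·V·C, so C = W/(Q + kV).
Q + kV = 1.338e+09 + 4.0·4.1e+07 = 1.502e+09 m³/yr.
C = 932/1.502e+09 = 6.205e-07 kg/m³ = 0.0006205 mg/L = 0.6205 µg/L.

0.620 µg/L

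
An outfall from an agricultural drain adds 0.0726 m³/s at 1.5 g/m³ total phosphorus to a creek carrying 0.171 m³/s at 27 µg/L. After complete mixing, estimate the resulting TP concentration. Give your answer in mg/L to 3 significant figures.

0.466 mg/L

27 µg/L = 0.027 mg/L.
Conservation of mass across the mixing zone: C = (0.0726·1.5 + 0.171·0.027) / (0.0726 + 0.171) = 0.1135/0.2436 = 0.466 mg/L.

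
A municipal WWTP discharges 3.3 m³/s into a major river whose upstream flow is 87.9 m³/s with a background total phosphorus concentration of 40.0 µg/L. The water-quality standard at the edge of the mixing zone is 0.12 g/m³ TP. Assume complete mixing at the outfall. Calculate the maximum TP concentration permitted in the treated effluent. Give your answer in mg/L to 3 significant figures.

2.25 mg/L

40.0 µg/L = 0.04 mg/L.
Mass balance: 0.12·91.2 = 3.3·Cₑ + 87.9·0.04.
Cₑ = (10.94 − 3.516) / 3.3 = 2.251 mg/L.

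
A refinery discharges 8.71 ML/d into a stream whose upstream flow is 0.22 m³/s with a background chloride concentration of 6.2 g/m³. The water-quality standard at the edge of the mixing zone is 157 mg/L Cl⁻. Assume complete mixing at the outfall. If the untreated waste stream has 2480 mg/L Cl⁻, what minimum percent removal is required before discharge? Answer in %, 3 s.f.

80.4 %

8.71 ML/d = 0.1008 m³/s.
Mass balance: 157·0.3208 = 0.1008·Cₑ + 0.22·6.2.
Cₑ = (50.37 − 1.364) / 0.1008 = 486.1 mg/L.
Required removal = 1 − 486.1/2480 = 80.4 %.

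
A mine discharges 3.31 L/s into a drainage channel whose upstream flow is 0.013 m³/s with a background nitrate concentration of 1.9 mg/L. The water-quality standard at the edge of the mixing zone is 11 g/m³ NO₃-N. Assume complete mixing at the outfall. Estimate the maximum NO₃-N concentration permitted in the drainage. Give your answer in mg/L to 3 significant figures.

3.31 L/s = 0.00331 m³/s.
Mass balance: 11·0.01631 = 0.00331·Cₑ + 0.013·1.9.
Cₑ = (0.1794 − 0.0247) / 0.00331 = 46.74 mg/L.

46.7 mg/L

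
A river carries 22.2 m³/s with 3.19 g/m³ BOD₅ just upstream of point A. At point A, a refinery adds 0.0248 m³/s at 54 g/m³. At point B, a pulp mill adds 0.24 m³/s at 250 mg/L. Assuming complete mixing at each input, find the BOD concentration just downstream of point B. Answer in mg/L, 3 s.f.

5.88 mg/L

After input A: C = (22.2·3.19 + 0.0248·54) / 22.22 = 3.247 mg/L.
After input B: C = (22.22·3.247 + 0.24·250) / 22.46 = 5.883 mg/L.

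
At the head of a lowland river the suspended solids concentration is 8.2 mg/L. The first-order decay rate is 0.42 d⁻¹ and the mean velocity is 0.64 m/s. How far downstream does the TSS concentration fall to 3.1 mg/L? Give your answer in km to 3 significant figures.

128 km

From C = C₀·e^(−kt), t = ln(C₀/C)/k = ln(8.2/3.1)/0.42 = 0.9727/0.42 = 2.316 d.
Distance = v·t = 0.64 m/s × 2.001e+05 s = 1.281e+05 m = 128.1 km.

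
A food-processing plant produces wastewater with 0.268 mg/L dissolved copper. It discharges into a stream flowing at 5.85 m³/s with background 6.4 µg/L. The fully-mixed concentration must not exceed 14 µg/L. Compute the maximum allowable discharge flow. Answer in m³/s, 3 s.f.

6.4 µg/L = 0.0064 mg/L.
14 µg/L = 0.014 mg/L.
Mass balance at complete mixing: C_std·(Q_w + Q_r) = Q_w·C_e + Q_r·C_b.
Rearranging, Q_w = Q_r·(C_std − C_b)/(C_e − C_std) = 5.85·(0.014 − 0.0064) / (0.268 − 0.014) = 0.175 m³/s.

0.175 m³/s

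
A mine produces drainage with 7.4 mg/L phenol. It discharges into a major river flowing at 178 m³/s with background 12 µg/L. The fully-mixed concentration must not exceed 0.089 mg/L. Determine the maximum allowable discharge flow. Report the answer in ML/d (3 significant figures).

12 µg/L = 0.012 mg/L.
Mass balance at complete mixing: C_std·(Q_w + Q_r) = Q_w·C_e + Q_r·C_b.
Rearranging, Q_w = Q_r·(C_std − C_b)/(C_e − C_std) = 178·(0.089 − 0.012) / (7.4 − 0.089) = 1.875 m³/s.
= 162 ML/d.

162 ML/d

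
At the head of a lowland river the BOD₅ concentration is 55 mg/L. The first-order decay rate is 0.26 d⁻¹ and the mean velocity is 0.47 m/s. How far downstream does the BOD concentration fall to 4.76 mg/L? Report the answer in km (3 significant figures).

From C = C₀·e^(−kt), t = ln(C₀/C)/k = ln(55/4.76)/0.26 = 2.447/0.26 = 9.412 d.
Distance = v·t = 0.47 m/s × 8.132e+05 s = 3.822e+05 m = 382.2 km.

382 km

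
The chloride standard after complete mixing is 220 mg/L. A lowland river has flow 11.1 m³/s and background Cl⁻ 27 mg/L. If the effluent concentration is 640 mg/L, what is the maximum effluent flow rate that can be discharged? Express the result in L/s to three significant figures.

Mass balance at complete mixing: C_std·(Q_w + Q_r) = Q_w·C_e + Q_r·C_b.
Rearranging, Q_w = Q_r·(C_std − C_b)/(C_e − C_std) = 11.1·(220 − 27) / (640 − 220) = 5.101 m³/s.
= 5101 L/s.

5100 L/s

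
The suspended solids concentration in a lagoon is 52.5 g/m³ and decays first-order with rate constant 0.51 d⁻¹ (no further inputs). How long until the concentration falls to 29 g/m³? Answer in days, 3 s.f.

t = ln(C₀/C)/k = ln(52.5/29)/0.51 = 0.5935/0.51 = 1.164 d.

1.16 d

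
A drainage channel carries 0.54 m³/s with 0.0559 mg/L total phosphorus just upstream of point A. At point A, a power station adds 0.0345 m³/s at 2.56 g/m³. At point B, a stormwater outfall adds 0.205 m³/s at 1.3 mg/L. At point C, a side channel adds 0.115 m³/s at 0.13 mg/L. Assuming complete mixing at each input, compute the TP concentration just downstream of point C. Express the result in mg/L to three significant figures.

0.447 mg/L

After input A: C = (0.54·0.0559 + 0.0345·2.56) / 0.5745 = 0.2063 mg/L.
After input B: C = (0.5745·0.2063 + 0.205·1.3) / 0.7795 = 0.4939 mg/L.
After input C: C = (0.7795·0.4939 + 0.115·0.13) / 0.8945 = 0.4471 mg/L.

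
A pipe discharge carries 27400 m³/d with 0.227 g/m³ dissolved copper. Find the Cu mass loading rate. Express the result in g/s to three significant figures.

0.0720 g/s

27400 m³/d = 0.3171 m³/s.
Mass flux = Q·C = 0.3171 m³/s × 0.227 g/m³ = 0.07199 g/s.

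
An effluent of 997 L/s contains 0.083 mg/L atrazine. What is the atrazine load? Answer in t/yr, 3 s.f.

2.61 t/yr

997 L/s = 0.997 m³/s.
Mass flux = Q·C = 0.997 m³/s × 0.083 g/m³ = 0.08275 g/s.
= 0.08275 g/s × 31.56 = 2.611 t/yr.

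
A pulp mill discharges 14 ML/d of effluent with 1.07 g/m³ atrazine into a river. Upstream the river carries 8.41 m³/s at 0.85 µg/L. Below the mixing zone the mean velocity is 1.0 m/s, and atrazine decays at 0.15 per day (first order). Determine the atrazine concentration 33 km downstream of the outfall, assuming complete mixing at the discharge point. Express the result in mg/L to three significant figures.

14 ML/d = 0.162 m³/s.
0.85 µg/L = 0.00085 mg/L.
After complete mixing, C₀ = (0.162·1.07 + 8.41·0.00085) / 8.572 = 0.02106 mg/L.
Travel time t = 3.3e+04 m / 1.0 m/s = 3.3e+04 s = 0.3819 d.
C = 0.02106·exp(−0.15·0.3819) = 0.02106·0.9443 = 0.01989 mg/L.

0.0199 mg/L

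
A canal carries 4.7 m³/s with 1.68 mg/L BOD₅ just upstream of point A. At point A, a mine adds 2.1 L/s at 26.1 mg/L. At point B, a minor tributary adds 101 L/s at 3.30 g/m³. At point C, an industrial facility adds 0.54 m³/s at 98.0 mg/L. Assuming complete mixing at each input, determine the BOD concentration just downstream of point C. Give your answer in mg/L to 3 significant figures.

11.5 mg/L

2.1 L/s = 0.0021 m³/s.
After input A: C = (4.7·1.68 + 0.0021·26.1) / 4.702 = 1.691 mg/L.
101 L/s = 0.101 m³/s.
After input B: C = (4.702·1.691 + 0.101·3.3) / 4.803 = 1.725 mg/L.
After input C: C = (4.803·1.725 + 0.54·98) / 5.343 = 11.45 mg/L.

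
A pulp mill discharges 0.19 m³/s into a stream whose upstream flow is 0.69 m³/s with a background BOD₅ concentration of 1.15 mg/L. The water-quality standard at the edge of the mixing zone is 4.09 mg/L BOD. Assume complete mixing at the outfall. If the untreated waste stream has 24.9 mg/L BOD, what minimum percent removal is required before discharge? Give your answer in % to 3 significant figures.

40.7 %

Mass balance: 4.09·0.88 = 0.19·Cₑ + 0.69·1.15.
Cₑ = (3.599 − 0.7935) / 0.19 = 14.77 mg/L.
Required removal = 1 − 14.77/24.9 = 40.7 %.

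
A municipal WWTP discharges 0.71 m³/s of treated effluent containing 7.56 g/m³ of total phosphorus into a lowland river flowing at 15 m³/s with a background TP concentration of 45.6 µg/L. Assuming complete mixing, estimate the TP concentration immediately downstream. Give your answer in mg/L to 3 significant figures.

45.6 µg/L = 0.0456 mg/L.
Conservation of mass across the mixing zone: C = (0.71·7.56 + 15·0.0456) / (0.71 + 15) = 6.052/15.71 = 0.3852 mg/L.

0.385 mg/L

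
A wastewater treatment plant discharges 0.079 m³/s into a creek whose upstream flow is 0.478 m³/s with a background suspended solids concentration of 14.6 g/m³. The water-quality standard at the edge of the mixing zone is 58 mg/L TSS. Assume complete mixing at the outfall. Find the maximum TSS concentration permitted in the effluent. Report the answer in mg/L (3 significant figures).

Mass balance: 58·0.557 = 0.079·Cₑ + 0.478·14.6.
Cₑ = (32.31 − 6.979) / 0.079 = 320.6 mg/L.

321 mg/L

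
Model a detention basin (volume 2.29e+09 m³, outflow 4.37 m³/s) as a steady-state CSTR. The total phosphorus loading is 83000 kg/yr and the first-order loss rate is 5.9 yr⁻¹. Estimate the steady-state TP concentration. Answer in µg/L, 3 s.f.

6.08 µg/L

Outflow Q = 4.37 m³/s × 3.156e+07 s/yr = 1.379e+08 m³/yr.
Steady-state CSTR mass balance: W = Q·C + k·V·C, so C = W/(Q + kV).
Q + kV = 1.379e+08 + 5.9·2.29e+09 = 1.365e+10 m³/yr.
C = 83000/1.365e+10 = 6.081e-06 kg/m³ = 0.006081 mg/L = 6.081 µg/L.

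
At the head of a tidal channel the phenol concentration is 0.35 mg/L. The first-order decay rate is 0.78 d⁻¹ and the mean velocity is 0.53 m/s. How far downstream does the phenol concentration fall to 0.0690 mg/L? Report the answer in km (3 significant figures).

From C = C₀·e^(−kt), t = ln(C₀/C)/k = ln(0.35/0.0690)/0.78 = 1.624/0.78 = 2.082 d.
Distance = v·t = 0.53 m/s × 1.799e+05 s = 9.533e+04 m = 95.33 km.

95.3 km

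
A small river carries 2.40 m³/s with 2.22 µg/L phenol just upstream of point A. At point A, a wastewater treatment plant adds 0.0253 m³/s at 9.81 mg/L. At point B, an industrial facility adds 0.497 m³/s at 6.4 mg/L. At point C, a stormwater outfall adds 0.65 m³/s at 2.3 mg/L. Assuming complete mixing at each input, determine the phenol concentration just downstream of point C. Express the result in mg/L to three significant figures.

2.22 µg/L = 0.00222 mg/L.
After input A: C = (2.4·0.00222 + 0.0253·9.81) / 2.425 = 0.1045 mg/L.
After input B: C = (2.425·0.1045 + 0.497·6.4) / 2.922 = 1.175 mg/L.
After input C: C = (2.922·1.175 + 0.65·2.3) / 3.572 = 1.38 mg/L.

1.38 mg/L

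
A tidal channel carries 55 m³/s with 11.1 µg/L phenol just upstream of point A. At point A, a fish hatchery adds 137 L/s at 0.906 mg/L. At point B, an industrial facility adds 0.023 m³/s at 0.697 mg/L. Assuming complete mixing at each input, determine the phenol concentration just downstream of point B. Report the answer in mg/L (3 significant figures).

0.0136 mg/L

11.1 µg/L = 0.0111 mg/L.
137 L/s = 0.137 m³/s.
After input A: C = (55·0.0111 + 0.137·0.906) / 55.14 = 0.01332 mg/L.
After input B: C = (55.14·0.01332 + 0.023·0.697) / 55.16 = 0.01361 mg/L.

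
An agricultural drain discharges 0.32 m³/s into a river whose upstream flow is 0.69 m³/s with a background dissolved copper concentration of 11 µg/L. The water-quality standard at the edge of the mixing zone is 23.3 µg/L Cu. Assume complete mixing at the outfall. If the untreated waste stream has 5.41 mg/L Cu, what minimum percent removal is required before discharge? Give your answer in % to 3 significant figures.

11 µg/L = 0.011 mg/L.
23.3 µg/L = 0.0233 mg/L.
Mass balance: 0.0233·1.01 = 0.32·Cₑ + 0.69·0.011.
Cₑ = (0.02353 − 0.00759) / 0.32 = 0.04982 mg/L.
Required removal = 1 − 0.04982/5.41 = 99.08 %.

99.1 %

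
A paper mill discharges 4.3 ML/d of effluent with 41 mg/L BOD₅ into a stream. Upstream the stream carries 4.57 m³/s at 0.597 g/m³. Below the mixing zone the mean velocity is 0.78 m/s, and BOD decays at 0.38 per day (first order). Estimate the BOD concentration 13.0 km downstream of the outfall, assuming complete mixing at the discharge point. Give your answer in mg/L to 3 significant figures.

0.959 mg/L

4.3 ML/d = 0.04977 m³/s.
After complete mixing, C₀ = (0.04977·41 + 4.57·0.597) / 4.62 = 1.032 mg/L.
Travel time t = 1.3e+04 m / 0.78 m/s = 1.667e+04 s = 0.1929 d.
C = 1.032·exp(−0.38·0.1929) = 1.032·0.9293 = 0.9593 mg/L.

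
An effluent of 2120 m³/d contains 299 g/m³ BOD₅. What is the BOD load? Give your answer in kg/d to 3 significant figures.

634 kg/d

2120 m³/d = 0.02454 m³/s.
Mass flux = Q·C = 0.02454 m³/s × 299 g/m³ = 7.337 g/s.
= 7.337 g/s × 86.4 = 633.9 kg/d.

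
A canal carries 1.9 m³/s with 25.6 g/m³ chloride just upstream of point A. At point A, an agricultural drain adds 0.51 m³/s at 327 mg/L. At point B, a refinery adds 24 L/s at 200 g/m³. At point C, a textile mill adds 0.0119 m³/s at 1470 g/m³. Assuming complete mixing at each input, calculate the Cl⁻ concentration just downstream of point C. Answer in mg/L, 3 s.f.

97.2 mg/L

After input A: C = (1.9·25.6 + 0.51·327) / 2.41 = 89.38 mg/L.
24 L/s = 0.024 m³/s.
After input B: C = (2.41·89.38 + 0.024·200) / 2.434 = 90.47 mg/L.
After input C: C = (2.434·90.47 + 0.0119·1470) / 2.446 = 97.18 mg/L.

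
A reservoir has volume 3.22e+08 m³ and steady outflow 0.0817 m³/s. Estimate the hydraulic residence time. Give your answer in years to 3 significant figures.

Q = 0.0817 m³/s × 3.156e+07 s/yr = 2.578e+06 m³/yr.
Hydraulic residence time τ = V/Q = 3.22e+08/2.578e+06 = 124.9 yr.

125 yr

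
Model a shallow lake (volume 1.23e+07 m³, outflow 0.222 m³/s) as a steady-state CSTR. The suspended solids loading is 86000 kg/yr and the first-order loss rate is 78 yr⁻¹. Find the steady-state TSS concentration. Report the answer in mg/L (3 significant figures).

Outflow Q = 0.222 m³/s × 3.156e+07 s/yr = 7.006e+06 m³/yr.
Steady-state CSTR mass balance: W = Q·C + k·V·C, so C = W/(Q + kV).
Q + kV = 7.006e+06 + 78·1.23e+07 = 9.664e+08 m³/yr.
C = 86000/9.664e+08 = 8.899e-05 kg/m³ = 0.08899 mg/L.

0.0890 mg/L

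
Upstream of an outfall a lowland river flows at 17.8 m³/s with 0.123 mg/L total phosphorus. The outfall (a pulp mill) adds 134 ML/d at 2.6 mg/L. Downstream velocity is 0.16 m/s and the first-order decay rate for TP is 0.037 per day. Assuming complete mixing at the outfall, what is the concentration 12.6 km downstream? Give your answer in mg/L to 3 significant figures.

0.311 mg/L

134 ML/d = 1.551 m³/s.
After complete mixing, C₀ = (1.551·2.6 + 17.8·0.123) / 19.35 = 0.3215 mg/L.
Travel time t = 1.26e+04 m / 0.16 m/s = 7.875e+04 s = 0.9115 d.
C = 0.3215·exp(−0.037·0.9115) = 0.3215·0.9668 = 0.3109 mg/L.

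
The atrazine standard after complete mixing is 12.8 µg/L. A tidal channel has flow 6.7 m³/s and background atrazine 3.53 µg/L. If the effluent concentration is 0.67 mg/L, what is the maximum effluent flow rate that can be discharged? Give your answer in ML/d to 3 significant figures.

3.53 µg/L = 0.00353 mg/L.
12.8 µg/L = 0.0128 mg/L.
Mass balance at complete mixing: C_std·(Q_w + Q_r) = Q_w·C_e + Q_r·C_b.
Rearranging, Q_w = Q_r·(C_std − C_b)/(C_e − C_std) = 6.7·(0.0128 − 0.00353) / (0.67 − 0.0128) = 0.09451 m³/s.
= 8.165 ML/d.

8.17 ML/d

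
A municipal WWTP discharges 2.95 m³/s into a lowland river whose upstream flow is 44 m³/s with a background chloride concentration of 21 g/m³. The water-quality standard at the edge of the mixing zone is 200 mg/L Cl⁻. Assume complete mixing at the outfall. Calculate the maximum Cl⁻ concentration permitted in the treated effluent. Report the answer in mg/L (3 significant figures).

Mass balance: 200·46.95 = 2.95·Cₑ + 44·21.
Cₑ = (9390 − 924) / 2.95 = 2870 mg/L.

2870 mg/L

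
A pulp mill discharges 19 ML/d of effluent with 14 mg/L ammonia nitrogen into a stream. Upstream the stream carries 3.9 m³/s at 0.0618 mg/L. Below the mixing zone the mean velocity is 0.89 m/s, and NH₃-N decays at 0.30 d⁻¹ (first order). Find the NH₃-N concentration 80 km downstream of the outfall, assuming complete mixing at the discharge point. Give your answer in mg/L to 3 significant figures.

19 ML/d = 0.2199 m³/s.
After complete mixing, C₀ = (0.2199·14 + 3.9·0.0618) / 4.12 = 0.8058 mg/L.
Travel time t = 8e+04 m / 0.89 m/s = 8.989e+04 s = 1.04 d.
C = 0.8058·exp(−0.30·1.04) = 0.8058·0.7319 = 0.5897 mg/L.

0.590 mg/L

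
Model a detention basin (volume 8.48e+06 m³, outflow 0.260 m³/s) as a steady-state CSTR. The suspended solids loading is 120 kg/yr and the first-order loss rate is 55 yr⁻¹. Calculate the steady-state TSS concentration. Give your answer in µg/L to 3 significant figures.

0.253 µg/L

Outflow Q = 0.260 m³/s × 3.156e+07 s/yr = 8.205e+06 m³/yr.
Steady-state CSTR mass balance: W = Q·C + k·V·C, so C = W/(Q + kV).
Q + kV = 8.205e+06 + 55·8.48e+06 = 4.746e+08 m³/yr.
C = 120/4.746e+08 = 2.528e-07 kg/m³ = 0.0002528 mg/L = 0.2528 µg/L.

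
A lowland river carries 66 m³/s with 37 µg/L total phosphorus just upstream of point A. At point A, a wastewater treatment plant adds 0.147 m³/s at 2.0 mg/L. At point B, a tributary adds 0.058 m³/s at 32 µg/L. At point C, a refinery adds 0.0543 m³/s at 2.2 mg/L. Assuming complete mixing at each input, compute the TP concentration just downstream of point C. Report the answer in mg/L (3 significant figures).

37 µg/L = 0.037 mg/L.
After input A: C = (66·0.037 + 0.147·2) / 66.15 = 0.04136 mg/L.
32 µg/L = 0.032 mg/L.
After input B: C = (66.15·0.04136 + 0.058·0.032) / 66.21 = 0.04135 mg/L.
After input C: C = (66.21·0.04135 + 0.0543·2.2) / 66.26 = 0.04312 mg/L.

0.0431 mg/L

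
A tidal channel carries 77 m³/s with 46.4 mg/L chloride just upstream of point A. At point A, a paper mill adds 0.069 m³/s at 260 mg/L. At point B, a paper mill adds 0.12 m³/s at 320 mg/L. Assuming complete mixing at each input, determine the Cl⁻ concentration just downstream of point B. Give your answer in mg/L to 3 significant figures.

47.0 mg/L

After input A: C = (77·46.4 + 0.069·260) / 77.07 = 46.59 mg/L.
After input B: C = (77.07·46.59 + 0.12·320) / 77.19 = 47.02 mg/L.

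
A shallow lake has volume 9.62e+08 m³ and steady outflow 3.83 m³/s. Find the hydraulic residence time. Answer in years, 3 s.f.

7.96 yr

Q = 3.83 m³/s × 3.156e+07 s/yr = 1.209e+08 m³/yr.
Hydraulic residence time τ = V/Q = 9.62e+08/1.209e+08 = 7.959 yr.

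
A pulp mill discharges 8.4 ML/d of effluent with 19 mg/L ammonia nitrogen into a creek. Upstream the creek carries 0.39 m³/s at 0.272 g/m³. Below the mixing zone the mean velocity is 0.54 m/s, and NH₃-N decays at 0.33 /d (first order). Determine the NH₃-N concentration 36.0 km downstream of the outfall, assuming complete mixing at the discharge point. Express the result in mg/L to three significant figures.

3.11 mg/L

8.4 ML/d = 0.09722 m³/s.
After complete mixing, C₀ = (0.09722·19 + 0.39·0.272) / 0.4872 = 4.009 mg/L.
Travel time t = 3.6e+04 m / 0.54 m/s = 6.667e+04 s = 0.7716 d.
C = 4.009·exp(−0.33·0.7716) = 4.009·0.7752 = 3.108 mg/L.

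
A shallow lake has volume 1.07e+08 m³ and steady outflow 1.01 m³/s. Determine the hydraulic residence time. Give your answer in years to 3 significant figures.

3.36 yr

Q = 1.01 m³/s × 3.156e+07 s/yr = 3.187e+07 m³/yr.
Hydraulic residence time τ = V/Q = 1.07e+08/3.187e+07 = 3.357 yr.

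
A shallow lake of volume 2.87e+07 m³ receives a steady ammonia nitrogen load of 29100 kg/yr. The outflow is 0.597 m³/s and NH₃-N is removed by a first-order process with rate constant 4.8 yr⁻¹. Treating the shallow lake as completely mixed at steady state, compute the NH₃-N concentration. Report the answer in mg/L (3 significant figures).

0.186 mg/L

Outflow Q = 0.597 m³/s × 3.156e+07 s/yr = 1.884e+07 m³/yr.
Steady-state CSTR mass balance: W = Q·C + k·V·C, so C = W/(Q + kV).
Q + kV = 1.884e+07 + 4.8·2.87e+07 = 1.566e+08 m³/yr.
C = 29100/1.566e+08 = 0.0001858 kg/m³ = 0.1858 mg/L.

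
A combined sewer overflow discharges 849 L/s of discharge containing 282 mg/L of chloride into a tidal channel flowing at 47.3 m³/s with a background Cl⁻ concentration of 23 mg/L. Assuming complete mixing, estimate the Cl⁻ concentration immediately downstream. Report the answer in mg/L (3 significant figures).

27.6 mg/L

849 L/s = 0.849 m³/s.
Flow-weighted mixing gives C = (0.849·282 + 47.3·23) / (0.849 + 47.3) = 1327/48.15 = 27.57 mg/L.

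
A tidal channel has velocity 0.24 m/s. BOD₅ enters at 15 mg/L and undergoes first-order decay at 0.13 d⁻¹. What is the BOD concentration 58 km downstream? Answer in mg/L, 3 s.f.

10.4 mg/L

Travel time t = 58 km / 0.24 m/s = 5.8e+04/0.24 = 2.417e+05 s = 2.797 d.
First-order decay: C = 15·exp(−0.13·2.797) = 15·0.6952 = 10.43 mg/L.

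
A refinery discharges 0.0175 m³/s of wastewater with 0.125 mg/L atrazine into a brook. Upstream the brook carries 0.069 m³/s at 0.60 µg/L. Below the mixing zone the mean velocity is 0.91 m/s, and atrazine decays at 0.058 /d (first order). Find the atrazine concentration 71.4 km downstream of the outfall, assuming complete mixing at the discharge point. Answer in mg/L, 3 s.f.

0.60 µg/L = 0.0006 mg/L.
After complete mixing, C₀ = (0.0175·0.125 + 0.069·0.0006) / 0.0865 = 0.02577 mg/L.
Travel time t = 7.14e+04 m / 0.91 m/s = 7.846e+04 s = 0.9081 d.
C = 0.02577·exp(−0.058·0.9081) = 0.02577·0.9487 = 0.02445 mg/L.

0.0244 mg/L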